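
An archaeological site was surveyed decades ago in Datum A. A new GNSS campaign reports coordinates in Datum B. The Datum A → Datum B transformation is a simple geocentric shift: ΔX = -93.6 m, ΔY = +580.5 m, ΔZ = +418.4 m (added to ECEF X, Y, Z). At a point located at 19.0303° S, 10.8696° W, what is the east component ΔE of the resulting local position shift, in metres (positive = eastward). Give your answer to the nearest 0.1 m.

ΔE = 552.4 m

At φ = -19.0303°, λ = -10.8696°: sin φ = -0.326068, cos φ = 0.945346, sin λ = -0.188574, cos λ = 0.982059.
ΔE = −sin λ·ΔX + cos λ·ΔY = −(-0.188574)·(-93.6) + (0.982059)·(580.5) = 552.43 m.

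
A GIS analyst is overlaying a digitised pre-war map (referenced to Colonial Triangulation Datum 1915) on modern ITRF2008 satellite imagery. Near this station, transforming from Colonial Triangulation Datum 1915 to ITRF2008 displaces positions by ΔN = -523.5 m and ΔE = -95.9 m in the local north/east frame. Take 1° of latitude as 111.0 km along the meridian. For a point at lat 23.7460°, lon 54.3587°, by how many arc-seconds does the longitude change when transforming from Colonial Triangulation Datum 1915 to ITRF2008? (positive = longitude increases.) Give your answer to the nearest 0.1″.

Δλ = -3.4″

At latitude 23.7460°, cos φ = 0.915340.
1° of longitude at this latitude = 111.0 × cos φ = 101.60 km, so Δλ = -95.9 / 101602.7 = -0.0009439° = -3.398″.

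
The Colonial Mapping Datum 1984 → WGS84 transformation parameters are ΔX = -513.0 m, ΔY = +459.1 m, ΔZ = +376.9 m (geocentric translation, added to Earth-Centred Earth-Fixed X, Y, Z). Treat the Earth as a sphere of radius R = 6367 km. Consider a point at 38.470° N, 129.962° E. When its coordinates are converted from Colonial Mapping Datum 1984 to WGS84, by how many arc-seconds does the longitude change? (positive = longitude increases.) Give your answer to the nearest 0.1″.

Δλ = 4.1″

sin φ = 0.622105, cos φ = 0.782934, sin λ = 0.766471, cos λ = -0.642279.
East component: ΔE = −sin λ·ΔX + cos λ·ΔY = −(0.766471)(-513.0) + (-0.642279)(459.1) = 98.33 m.
1° of latitude spans πR/180 = 111125 m; at latitude φ, 1° of longitude spans that × cos φ = 87003.6 m, so Δλ = 98.33 / 87003.6 × 3600 = 4.069″.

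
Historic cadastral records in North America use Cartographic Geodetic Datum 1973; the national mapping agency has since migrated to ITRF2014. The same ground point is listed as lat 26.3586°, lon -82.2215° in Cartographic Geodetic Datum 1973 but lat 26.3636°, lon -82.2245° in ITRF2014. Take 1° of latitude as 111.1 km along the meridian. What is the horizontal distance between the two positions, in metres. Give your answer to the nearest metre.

631 m

Δφ = 26.3636° − 26.3586° = +0.0050°; Δλ = -82.2245° − -82.2215° = -0.0030°.
ΔN = Δφ × 111100 = 555.5 m; ΔE = Δλ × 111100 × cos(26.3586°) = -0.0030 × 111100 × 0.896033 = -298.6 m.
Distance = √(ΔE² + ΔN²) = √((-298.6)² + 555.5²) = 630.7 m.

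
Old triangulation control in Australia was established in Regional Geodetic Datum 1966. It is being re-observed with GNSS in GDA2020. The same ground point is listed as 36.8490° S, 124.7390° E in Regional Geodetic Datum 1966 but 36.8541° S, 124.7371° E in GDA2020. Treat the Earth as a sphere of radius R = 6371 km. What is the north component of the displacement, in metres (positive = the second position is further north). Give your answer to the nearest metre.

ΔN = -567 m

Δφ = -36.8541° − -36.8490° = -0.0051°; Δλ = 124.7371° − 124.7390° = -0.0019°.
1° along a meridian = πR/180 = 111195 m.
ΔN = Δφ × 111195 = -567.1 m; ΔE = Δλ × 111195 × cos(-36.8490°) = -0.0019 × 111195 × 0.800219 = -169.1 m.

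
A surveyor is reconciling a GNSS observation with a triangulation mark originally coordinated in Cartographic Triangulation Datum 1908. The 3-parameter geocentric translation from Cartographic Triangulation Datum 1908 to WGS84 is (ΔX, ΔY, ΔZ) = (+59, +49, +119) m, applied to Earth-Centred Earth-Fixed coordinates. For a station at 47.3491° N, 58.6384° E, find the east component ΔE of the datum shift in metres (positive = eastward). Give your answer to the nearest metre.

At φ = 47.3491°, λ = 58.6384°: sin φ = 0.735495, cos φ = 0.677530, sin λ = 0.853900, cos λ = 0.520437.
ΔE = −sin λ·ΔX + cos λ·ΔY = −(0.853900)·(59) + (0.520437)·(49) = -24.88 m.

ΔE = -25 m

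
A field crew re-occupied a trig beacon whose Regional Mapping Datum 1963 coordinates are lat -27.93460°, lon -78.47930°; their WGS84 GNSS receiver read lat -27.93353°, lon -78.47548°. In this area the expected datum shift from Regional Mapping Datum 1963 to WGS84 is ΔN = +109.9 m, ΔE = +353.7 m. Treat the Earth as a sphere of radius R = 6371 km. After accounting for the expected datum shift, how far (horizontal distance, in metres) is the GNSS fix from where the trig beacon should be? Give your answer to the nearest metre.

23 m

Observed coordinate differences: Δφ = +0.00107°, Δλ = +0.00382°.
Converting to metres (1° lat = 111195 m, cos φ = 0.883483): observed ΔN = 119.0 m, observed ΔE = 375.3 m.
Subtracting the expected shift leaves a residual of 119.0 − (109.9) = 9.1 m north and 375.3 − (353.7) = 21.6 m east.
Residual distance = √(9.1² + 21.6²) = 23.4 m.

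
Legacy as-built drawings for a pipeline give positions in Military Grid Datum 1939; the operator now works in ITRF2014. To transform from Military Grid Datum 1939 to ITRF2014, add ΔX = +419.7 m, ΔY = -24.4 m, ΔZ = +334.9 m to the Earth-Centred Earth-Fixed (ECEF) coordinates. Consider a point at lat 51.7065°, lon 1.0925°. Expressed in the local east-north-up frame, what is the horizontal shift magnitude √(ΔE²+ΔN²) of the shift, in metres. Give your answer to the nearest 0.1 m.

125.7 m

The local east axis at (φ, λ) is (−sin λ, cos λ, 0), so ΔE = −sin(1.0925°)·419.7 + cos(1.0925°)·(-24.4) = -32.40 m.
The local north axis is (−sin φ cos λ, −sin φ sin λ, cos φ), giving ΔN = -329.340 + 0.365 + 207.534 = -121.44 m.
Horizontal magnitude = √(ΔE² + ΔN²) = √((-32.40)² + (-121.44)²) = 125.69 m.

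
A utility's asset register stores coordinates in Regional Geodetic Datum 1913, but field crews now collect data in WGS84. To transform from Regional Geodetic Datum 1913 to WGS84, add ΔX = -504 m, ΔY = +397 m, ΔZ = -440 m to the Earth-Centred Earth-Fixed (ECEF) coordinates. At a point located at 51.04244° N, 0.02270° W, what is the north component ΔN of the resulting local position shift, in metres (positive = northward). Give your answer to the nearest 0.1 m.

At φ = 51.04244°, λ = -0.02270°: sin φ = 0.777612, cos φ = 0.628745, sin λ = -0.000396, cos λ = 1.000000.
ΔN = −sin φ cos λ·ΔX − sin φ sin λ·ΔY + cos φ·ΔZ = −(0.777612)(1.000000)(-504) − (0.777612)(-0.000396)(397) + (0.628745)(-440) = 115.39 m.

ΔN = 115.4 m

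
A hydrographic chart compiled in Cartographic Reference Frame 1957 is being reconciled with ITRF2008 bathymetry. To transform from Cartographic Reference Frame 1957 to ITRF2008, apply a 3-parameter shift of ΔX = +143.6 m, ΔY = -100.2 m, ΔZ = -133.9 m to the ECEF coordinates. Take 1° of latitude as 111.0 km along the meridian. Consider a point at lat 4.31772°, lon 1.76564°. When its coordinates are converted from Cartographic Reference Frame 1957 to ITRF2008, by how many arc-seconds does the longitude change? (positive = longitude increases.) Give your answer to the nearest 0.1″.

Δλ = -3.4″

sin φ = 0.075287, cos φ = 0.997162, sin λ = 0.030811, cos λ = 0.999525.
East component: ΔE = −sin λ·ΔX + cos λ·ΔY = −(0.030811)(143.6) + (0.999525)(-100.2) = -104.58 m.
1° of latitude spans 111000 m; at latitude φ, 1° of longitude spans that × cos φ = 110685.0 m, so Δλ = -104.58 / 110685.0 × 3600 = -3.401″.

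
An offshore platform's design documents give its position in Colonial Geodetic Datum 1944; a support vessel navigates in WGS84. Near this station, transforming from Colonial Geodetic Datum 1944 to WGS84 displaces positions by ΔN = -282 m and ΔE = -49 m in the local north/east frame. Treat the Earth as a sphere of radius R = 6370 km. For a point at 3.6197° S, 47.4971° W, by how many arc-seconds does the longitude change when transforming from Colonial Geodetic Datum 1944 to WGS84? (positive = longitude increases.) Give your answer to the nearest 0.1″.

At latitude -3.6197°, cos φ = 0.998005.
One radian of longitude at latitude φ spans R cos φ, so Δλ = ΔE / (R cos φ) = -49.0 / (6370000 × 0.998005) = -7.7077e-06 rad = -1.590″.

Δλ = -1.6″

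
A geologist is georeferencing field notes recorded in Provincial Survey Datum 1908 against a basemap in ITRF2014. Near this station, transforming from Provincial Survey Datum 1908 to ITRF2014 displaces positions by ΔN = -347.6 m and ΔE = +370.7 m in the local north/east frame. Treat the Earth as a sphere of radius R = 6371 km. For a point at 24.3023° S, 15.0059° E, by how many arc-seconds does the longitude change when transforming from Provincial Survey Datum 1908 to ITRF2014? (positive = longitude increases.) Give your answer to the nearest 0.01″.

Δλ = 13.17″

At latitude -24.3023°, cos φ = 0.911387.
One radian of longitude at latitude φ spans R cos φ, so Δλ = ΔE / (R cos φ) = 370.7 / (6371000 × 0.911387) = 6.3843e-05 rad = 13.169″.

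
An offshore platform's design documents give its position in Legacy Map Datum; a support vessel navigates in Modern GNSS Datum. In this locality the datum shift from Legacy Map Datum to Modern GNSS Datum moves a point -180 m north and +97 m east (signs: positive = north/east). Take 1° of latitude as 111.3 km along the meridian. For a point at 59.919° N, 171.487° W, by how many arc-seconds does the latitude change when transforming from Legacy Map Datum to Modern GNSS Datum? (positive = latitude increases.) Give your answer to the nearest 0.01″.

1° of latitude = 111.3 km, so Δφ = -180.0 / 111300 = -0.0016173° = -5.822″.

Δφ = -5.82″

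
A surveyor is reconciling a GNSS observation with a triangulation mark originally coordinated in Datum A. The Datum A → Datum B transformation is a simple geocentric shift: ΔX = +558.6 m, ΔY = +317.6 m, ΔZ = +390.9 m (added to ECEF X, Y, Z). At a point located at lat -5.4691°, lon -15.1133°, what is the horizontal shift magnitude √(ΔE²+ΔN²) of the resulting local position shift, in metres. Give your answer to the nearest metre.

The local east axis at (φ, λ) is (−sin λ, cos λ, 0), so ΔE = −sin(-15.1133°)·558.6 + cos(-15.1133°)·317.6 = 452.26 m.
The local north axis is (−sin φ cos λ, −sin φ sin λ, cos φ), giving ΔN = 51.398 − 7.892 + 389.121 = 432.63 m.
Horizontal magnitude = √(ΔE² + ΔN²) = √(452.26² + 432.63²) = 625.86 m.

626 m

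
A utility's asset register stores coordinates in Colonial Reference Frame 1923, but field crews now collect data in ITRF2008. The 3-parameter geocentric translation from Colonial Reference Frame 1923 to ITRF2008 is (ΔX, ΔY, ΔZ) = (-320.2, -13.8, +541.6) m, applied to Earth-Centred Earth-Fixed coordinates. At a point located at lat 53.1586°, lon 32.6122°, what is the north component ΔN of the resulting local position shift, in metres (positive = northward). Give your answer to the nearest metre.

ΔN = 547 m

At φ = 53.1586°, λ = 32.6122°: sin φ = 0.800298, cos φ = 0.599602, sin λ = 0.538950, cos λ = 0.842338.
ΔN = −sin φ cos λ·ΔX − sin φ sin λ·ΔY + cos φ·ΔZ = −(0.800298)(0.842338)(-320.2) − (0.800298)(0.538950)(-13.8) + (0.599602)(541.6) = 546.55 m.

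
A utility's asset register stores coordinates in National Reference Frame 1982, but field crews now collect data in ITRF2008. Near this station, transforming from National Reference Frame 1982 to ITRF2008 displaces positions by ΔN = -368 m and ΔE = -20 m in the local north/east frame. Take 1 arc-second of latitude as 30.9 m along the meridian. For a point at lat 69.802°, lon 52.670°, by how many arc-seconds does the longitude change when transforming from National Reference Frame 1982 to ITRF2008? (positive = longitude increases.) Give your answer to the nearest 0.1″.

At latitude 69.802°, cos φ = 0.345265.
1″ of longitude at this latitude = 30.90 × cos φ = 10.6687 m, so Δλ = -20.0 / 10.6687 = -1.875″.

Δλ = -1.9″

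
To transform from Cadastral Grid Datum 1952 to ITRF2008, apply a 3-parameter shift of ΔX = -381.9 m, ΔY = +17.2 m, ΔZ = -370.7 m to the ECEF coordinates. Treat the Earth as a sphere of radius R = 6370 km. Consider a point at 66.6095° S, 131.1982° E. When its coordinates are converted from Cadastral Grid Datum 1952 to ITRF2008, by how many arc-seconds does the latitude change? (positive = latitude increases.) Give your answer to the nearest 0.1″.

sin φ = -0.917820, cos φ = 0.396996, sin λ = 0.752436, cos λ = -0.658666.
North component: ΔN = −sin φ cos λ·ΔX − sin φ sin λ·ΔY + cos φ·ΔZ = −(-0.917820)(-0.658666)(-381.9) − (-0.917820)(0.752436)(17.2) + (0.396996)(-370.7) = 95.58 m.
1° of latitude spans πR/180 = 111177 m, so Δφ = 95.58 / 111177 × 3600 = 3.095″.

Δφ = 3.1″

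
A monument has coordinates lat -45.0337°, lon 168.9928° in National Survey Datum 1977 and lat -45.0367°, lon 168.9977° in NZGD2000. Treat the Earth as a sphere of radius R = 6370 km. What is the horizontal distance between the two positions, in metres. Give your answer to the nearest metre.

509 m

Δφ = -45.0367° − -45.0337° = -0.0030°; Δλ = 168.9977° − 168.9928° = +0.0049°.
1° along a meridian = πR/180 = 111177 m.
ΔN = Δφ × 111177 = -333.5 m; ΔE = Δλ × 111177 × cos(-45.0337°) = +0.0049 × 111177 × 0.706691 = 385.0 m.
Distance = √(ΔE² + ΔN²) = √(385.0² + (-333.5)²) = 509.4 m.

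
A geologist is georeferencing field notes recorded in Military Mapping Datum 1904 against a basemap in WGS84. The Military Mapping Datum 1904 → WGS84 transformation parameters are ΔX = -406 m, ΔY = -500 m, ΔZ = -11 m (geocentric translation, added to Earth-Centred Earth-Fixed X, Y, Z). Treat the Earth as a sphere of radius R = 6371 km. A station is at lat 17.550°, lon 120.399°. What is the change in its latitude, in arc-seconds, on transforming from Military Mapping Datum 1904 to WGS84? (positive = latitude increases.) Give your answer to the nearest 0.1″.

Δφ = 1.9″

sin φ = 0.301538, cos φ = 0.953454, sin λ = 0.862523, cos λ = -0.506019.
North component: ΔN = −sin φ cos λ·ΔX − sin φ sin λ·ΔY + cos φ·ΔZ = −(0.301538)(-0.506019)(-406) − (0.301538)(0.862523)(-500) + (0.953454)(-11) = 57.60 m.
1° of latitude spans πR/180 = 111195 m, so Δφ = 57.60 / 111195 × 3600 = 1.865″.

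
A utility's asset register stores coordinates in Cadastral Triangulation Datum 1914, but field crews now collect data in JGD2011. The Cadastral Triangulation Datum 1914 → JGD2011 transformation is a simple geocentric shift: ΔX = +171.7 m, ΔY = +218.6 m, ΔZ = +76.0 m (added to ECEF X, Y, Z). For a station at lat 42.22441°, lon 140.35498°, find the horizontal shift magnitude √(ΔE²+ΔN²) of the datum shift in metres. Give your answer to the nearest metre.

The local east axis at (φ, λ) is (−sin λ, cos λ, 0), so ΔE = −sin(140.35498°)·171.7 + cos(140.35498°)·218.6 = -277.87 m.
The local north axis is (−sin φ cos λ, −sin φ sin λ, cos φ), giving ΔN = 88.851 − 93.731 + 56.279 = 51.40 m.
Horizontal magnitude = √(ΔE² + ΔN²) = √((-277.87)² + 51.40²) = 282.59 m.

283 m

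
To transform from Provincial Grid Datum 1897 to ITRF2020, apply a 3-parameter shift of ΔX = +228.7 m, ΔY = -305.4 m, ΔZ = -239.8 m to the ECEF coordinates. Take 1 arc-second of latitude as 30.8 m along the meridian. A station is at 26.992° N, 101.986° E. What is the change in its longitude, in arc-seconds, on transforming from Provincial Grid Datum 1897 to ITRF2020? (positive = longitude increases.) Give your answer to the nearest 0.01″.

sin φ = 0.453866, cos φ = 0.891070, sin λ = 0.978198, cos λ = -0.207673.
East component: ΔE = −sin λ·ΔX + cos λ·ΔY = −(0.978198)(228.7) + (-0.207673)(-305.4) = -160.29 m.
1° of latitude spans 3600 × 30.80 = 110880 m; at latitude φ, 1° of longitude spans that × cos φ = 98801.8 m, so Δλ = -160.29 / 98801.8 × 3600 = -5.840″.

Δλ = -5.84″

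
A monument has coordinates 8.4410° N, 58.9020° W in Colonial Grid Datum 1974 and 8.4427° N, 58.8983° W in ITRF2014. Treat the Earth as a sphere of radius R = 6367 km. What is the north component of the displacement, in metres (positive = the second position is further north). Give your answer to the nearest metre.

ΔN = 189 m

Δφ = 8.4427° − 8.4410° = +0.0017°; Δλ = -58.8983° − -58.9020° = +0.0037°.
1° along a meridian = πR/180 = 111125 m.
ΔN = Δφ × 111125 = 188.9 m; ΔE = Δλ × 111125 × cos(8.4410°) = +0.0037 × 111125 × 0.989168 = 406.7 m.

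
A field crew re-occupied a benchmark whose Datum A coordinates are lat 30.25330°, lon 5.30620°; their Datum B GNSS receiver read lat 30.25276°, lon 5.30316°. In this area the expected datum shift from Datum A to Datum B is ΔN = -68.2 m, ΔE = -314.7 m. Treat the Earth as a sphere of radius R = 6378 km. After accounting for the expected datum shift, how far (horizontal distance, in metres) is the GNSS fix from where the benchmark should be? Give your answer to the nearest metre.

24 m

Observed coordinate differences: Δφ = -0.00054°, Δλ = -0.00304°.
Converting to metres (1° lat = 111317 m, cos φ = 0.863806): observed ΔN = -60.1 m, observed ΔE = -292.3 m.
Subtracting the expected shift leaves a residual of -60.1 − (-68.2) = 8.1 m north and -292.3 − (-314.7) = 22.4 m east.
Residual distance = √(8.1² + 22.4²) = 23.8 m.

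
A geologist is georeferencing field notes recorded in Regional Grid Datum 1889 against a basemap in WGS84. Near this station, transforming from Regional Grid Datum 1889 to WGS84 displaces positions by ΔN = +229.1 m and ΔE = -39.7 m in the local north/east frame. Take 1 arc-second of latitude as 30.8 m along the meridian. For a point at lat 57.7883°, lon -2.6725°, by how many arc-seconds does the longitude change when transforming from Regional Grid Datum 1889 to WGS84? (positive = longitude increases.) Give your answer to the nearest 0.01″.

Δλ = -2.42″

At latitude 57.7883°, cos φ = 0.533049.
1″ of longitude at this latitude = 30.80 × cos φ = 16.4179 m, so Δλ = -39.7 / 16.4179 = -2.418″.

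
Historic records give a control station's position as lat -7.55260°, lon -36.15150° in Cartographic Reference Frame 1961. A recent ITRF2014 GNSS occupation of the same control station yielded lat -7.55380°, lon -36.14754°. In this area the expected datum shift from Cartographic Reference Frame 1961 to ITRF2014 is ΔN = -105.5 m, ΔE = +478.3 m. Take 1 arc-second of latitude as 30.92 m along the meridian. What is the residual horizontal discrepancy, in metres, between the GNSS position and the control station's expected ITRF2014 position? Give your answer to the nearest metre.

Observed coordinate differences: Δφ = -0.00120°, Δλ = +0.00396°.
Converting to metres (1° lat = 111312 m, cos φ = 0.991325): observed ΔN = -133.6 m, observed ΔE = 437.0 m.
Subtracting the expected shift leaves a residual of -133.6 − (-105.5) = -28.1 m north and 437.0 − (478.3) = -41.3 m east.
Residual distance = √((-28.1)² + (-41.3)²) = 50.0 m.

50 m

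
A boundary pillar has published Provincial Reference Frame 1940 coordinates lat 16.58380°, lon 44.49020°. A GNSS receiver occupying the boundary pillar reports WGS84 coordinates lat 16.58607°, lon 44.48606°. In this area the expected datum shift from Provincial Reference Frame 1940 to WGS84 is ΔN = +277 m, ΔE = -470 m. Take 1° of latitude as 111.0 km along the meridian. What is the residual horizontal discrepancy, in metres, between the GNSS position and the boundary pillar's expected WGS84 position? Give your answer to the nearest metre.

Observed coordinate differences: Δφ = +0.00227°, Δλ = -0.00414°.
Converting to metres (1° lat = 111000 m, cos φ = 0.958403): observed ΔN = 252.0 m, observed ΔE = -440.4 m.
Subtracting the expected shift leaves a residual of 252.0 − (277) = -25.0 m north and -440.4 − (-470) = 29.6 m east.
Residual distance = √((-25.0)² + 29.6²) = 38.7 m.

39 m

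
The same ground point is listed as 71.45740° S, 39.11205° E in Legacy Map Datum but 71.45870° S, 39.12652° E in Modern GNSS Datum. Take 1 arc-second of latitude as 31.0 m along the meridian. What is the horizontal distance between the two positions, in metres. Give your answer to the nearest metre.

Δφ = -71.45870° − -71.45740° = -0.00130°; Δλ = 39.12652° − 39.11205° = +0.01447°.
1° of latitude = 3600 × 31.00 = 111600 m.
ΔN = Δφ × 111600 = -145.1 m; ΔE = Δλ × 111600 × cos(-71.45740°) = +0.01447 × 111600 × 0.318010 = 513.5 m.
Distance = √(ΔE² + ΔN²) = √(513.5² + (-145.1)²) = 533.6 m.

534 m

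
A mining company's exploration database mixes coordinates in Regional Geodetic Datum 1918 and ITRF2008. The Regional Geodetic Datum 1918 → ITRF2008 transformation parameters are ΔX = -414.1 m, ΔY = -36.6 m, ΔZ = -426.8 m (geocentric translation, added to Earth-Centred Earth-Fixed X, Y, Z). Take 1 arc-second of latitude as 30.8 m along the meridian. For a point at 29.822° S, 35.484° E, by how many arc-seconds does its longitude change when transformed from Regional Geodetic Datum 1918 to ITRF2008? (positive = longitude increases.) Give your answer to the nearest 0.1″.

sin φ = -0.497307, cos φ = 0.867575, sin λ = 0.580476, cos λ = 0.814278.
East component: ΔE = −sin λ·ΔX + cos λ·ΔY = −(0.580476)(-414.1) + (0.814278)(-36.6) = 210.57 m.
1° of latitude spans 3600 × 30.80 = 110880 m; at latitude φ, 1° of longitude spans that × cos φ = 96196.7 m, so Δλ = 210.57 / 96196.7 × 3600 = 7.880″.

Δλ = 7.9″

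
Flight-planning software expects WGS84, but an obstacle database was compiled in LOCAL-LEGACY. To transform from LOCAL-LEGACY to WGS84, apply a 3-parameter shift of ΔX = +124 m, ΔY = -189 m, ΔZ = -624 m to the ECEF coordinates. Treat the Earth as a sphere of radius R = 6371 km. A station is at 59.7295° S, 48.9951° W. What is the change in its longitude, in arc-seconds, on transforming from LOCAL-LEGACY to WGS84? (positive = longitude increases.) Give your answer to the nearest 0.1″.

sin φ = -0.863655, cos φ = 0.504083, sin λ = -0.754653, cos λ = 0.656124.
East component: ΔE = −sin λ·ΔX + cos λ·ΔY = −(-0.754653)(124) + (0.656124)(-189) = -30.43 m.
1° of latitude spans πR/180 = 111195 m; at latitude φ, 1° of longitude spans that × cos φ = 56051.5 m, so Δλ = -30.43 / 56051.5 × 3600 = -1.954″.

Δλ = -2.0″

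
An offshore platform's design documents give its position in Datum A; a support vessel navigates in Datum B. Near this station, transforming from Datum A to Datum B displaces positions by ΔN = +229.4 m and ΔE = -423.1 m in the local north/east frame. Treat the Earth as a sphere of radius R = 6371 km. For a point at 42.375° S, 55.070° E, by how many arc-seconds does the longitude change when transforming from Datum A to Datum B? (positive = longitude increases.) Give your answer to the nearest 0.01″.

Δλ = -18.54″

At latitude -42.375°, cos φ = 0.738749.
One radian of longitude at latitude φ spans R cos φ, so Δλ = ΔE / (R cos φ) = -423.1 / (6371000 × 0.738749) = -8.9896e-05 rad = -18.542″.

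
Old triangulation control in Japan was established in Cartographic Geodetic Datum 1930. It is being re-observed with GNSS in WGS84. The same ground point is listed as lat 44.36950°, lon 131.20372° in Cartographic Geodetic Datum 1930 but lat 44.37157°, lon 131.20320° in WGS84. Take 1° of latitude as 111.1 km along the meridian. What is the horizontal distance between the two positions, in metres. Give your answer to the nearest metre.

234 m

Δφ = 44.37157° − 44.36950° = +0.00207°; Δλ = 131.20320° − 131.20372° = -0.00052°.
ΔN = Δφ × 111100 = 230.0 m; ΔE = Δλ × 111100 × cos(44.36950°) = -0.00052 × 111100 × 0.714845 = -41.3 m.
Distance = √(ΔE² + ΔN²) = √((-41.3)² + 230.0²) = 233.7 m.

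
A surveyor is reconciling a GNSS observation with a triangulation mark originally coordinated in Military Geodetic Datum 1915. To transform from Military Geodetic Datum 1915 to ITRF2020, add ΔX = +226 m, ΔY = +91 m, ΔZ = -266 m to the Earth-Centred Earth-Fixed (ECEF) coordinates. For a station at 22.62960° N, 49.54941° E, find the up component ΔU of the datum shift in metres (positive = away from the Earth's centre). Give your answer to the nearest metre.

ΔU = 97 m

At φ = 22.62960°, λ = 49.54941°: sin φ = 0.384772, cos φ = 0.923012, sin λ = 0.760966, cos λ = 0.648792.
ΔU = cos φ cos λ·ΔX + cos φ sin λ·ΔY + sin φ·ΔZ = (0.923012)(0.648792)(226) + (0.923012)(0.760966)(91) + (0.384772)(-266) = 96.91 m.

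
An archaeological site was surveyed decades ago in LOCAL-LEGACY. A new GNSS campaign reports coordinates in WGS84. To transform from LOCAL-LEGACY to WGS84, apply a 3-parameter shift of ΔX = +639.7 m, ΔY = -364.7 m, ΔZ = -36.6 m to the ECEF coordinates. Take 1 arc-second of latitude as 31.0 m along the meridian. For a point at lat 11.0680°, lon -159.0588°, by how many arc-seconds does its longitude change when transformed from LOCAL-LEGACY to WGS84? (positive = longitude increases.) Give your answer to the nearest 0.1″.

Δλ = 18.7″

sin φ = 0.191974, cos φ = 0.981400, sin λ = -0.357410, cos λ = -0.933948.
East component: ΔE = −sin λ·ΔX + cos λ·ΔY = −(-0.357410)(639.7) + (-0.933948)(-364.7) = 569.25 m.
1° of latitude spans 3600 × 31.00 = 111600 m; at latitude φ, 1° of longitude spans that × cos φ = 109524.2 m, so Δλ = 569.25 / 109524.2 × 3600 = 18.711″.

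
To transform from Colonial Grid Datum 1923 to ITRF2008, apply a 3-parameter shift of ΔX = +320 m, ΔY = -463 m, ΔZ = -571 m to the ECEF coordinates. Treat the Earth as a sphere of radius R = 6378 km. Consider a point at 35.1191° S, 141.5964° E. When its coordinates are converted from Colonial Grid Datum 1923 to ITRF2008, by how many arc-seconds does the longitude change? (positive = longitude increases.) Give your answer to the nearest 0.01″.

sin φ = -0.575278, cos φ = 0.817958, sin λ = 0.621197, cos λ = -0.783654.
East component: ΔE = −sin λ·ΔX + cos λ·ΔY = −(0.621197)(320) + (-0.783654)(-463) = 164.05 m.
1° of latitude spans πR/180 = 111317 m; at latitude φ, 1° of longitude spans that × cos φ = 91052.7 m, so Δλ = 164.05 / 91052.7 × 3600 = 6.486″.

Δλ = 6.49″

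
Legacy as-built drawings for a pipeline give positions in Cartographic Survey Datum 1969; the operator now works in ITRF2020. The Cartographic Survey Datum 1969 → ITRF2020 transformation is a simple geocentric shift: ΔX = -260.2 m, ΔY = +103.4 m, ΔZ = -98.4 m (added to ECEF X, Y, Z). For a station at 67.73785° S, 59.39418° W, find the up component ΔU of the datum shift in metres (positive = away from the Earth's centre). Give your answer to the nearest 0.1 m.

ΔU = 7.2 m

At φ = -67.73785°, λ = -59.39418°: sin φ = -0.925460, cos φ = 0.378845, sin λ = -0.860690, cos λ = 0.509129.
ΔU = cos φ cos λ·ΔX + cos φ sin λ·ΔY + sin φ·ΔZ = (0.378845)(0.509129)(-260.2) + (0.378845)(-0.860690)(103.4) + (-0.925460)(-98.4) = 7.16 m.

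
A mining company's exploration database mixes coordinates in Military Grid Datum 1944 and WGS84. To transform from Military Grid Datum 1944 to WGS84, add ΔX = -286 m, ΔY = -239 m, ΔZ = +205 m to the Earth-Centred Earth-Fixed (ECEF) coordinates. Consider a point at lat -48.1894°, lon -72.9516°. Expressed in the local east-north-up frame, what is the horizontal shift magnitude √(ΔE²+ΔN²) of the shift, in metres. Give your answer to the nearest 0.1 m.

At φ = -48.1894°, λ = -72.9516°: sin φ = -0.745353, cos φ = 0.666670, sin λ = -0.956057, cos λ = 0.293179.
ΔE = −sin λ·ΔX + cos λ·ΔY = −(-0.956057)·(-286) + (0.293179)·(-239) = -343.50 m.
ΔN = −sin φ cos λ·ΔX − sin φ sin λ·ΔY + cos φ·ΔZ = −(-0.745353)(0.293179)(-286) − (-0.745353)(-0.956057)(-239) + (0.666670)(205) = 244.48 m.
Horizontal magnitude = √(ΔE² + ΔN²) = √((-343.50)² + 244.48²) = 421.62 m.

421.6 m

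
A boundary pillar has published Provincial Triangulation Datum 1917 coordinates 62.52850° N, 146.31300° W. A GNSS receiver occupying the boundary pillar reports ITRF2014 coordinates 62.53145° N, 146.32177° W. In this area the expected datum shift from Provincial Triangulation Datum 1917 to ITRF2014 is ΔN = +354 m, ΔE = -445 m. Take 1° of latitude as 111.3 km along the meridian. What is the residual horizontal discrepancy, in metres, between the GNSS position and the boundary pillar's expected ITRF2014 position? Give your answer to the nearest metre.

Observed coordinate differences: Δφ = +0.00295°, Δλ = -0.00877°.
Converting to metres (1° lat = 111300 m, cos φ = 0.461307): observed ΔN = 328.3 m, observed ΔE = -450.3 m.
Subtracting the expected shift leaves a residual of 328.3 − (354) = -25.7 m north and -450.3 − (-445) = -5.3 m east.
Residual distance = √((-25.7)² + (-5.3)²) = 26.2 m.

26 m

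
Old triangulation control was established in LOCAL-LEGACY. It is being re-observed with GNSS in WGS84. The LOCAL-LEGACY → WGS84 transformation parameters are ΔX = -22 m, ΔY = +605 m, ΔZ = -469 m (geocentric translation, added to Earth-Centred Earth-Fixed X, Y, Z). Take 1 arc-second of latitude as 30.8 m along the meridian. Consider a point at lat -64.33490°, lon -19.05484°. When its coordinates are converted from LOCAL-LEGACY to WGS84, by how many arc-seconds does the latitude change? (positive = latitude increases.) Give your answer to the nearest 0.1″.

Δφ = -13.0″

sin φ = -0.901341, cos φ = 0.433110, sin λ = -0.326473, cos λ = 0.945207.
North component: ΔN = −sin φ cos λ·ΔX − sin φ sin λ·ΔY + cos φ·ΔZ = −(-0.901341)(0.945207)(-22) − (-0.901341)(-0.326473)(605) + (0.433110)(-469) = -399.90 m.
1° of latitude spans 3600 × 30.80 = 110880 m, so Δφ = -399.90 / 110880 × 3600 = -12.984″.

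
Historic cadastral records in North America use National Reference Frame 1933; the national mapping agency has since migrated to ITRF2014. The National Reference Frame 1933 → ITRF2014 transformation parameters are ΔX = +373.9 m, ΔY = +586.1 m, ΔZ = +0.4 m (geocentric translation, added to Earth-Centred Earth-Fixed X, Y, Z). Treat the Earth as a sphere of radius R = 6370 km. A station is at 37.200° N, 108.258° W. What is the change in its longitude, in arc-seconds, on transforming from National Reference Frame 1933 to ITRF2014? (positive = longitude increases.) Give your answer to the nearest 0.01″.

sin φ = 0.604599, cos φ = 0.796530, sin λ = -0.949655, cos λ = -0.313296.
East component: ΔE = −sin λ·ΔX + cos λ·ΔY = −(-0.949655)(373.9) + (-0.313296)(586.1) = 171.45 m.
1° of latitude spans πR/180 = 111177 m; at latitude φ, 1° of longitude spans that × cos φ = 88556.2 m, so Δλ = 171.45 / 88556.2 × 3600 = 6.970″.

Δλ = 6.97″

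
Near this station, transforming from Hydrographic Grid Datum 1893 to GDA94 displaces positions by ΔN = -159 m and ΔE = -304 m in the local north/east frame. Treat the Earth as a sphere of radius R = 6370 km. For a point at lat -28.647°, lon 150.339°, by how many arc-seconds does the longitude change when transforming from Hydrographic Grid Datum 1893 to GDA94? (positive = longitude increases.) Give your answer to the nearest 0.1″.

At latitude -28.647°, cos φ = 0.877590.
One radian of longitude at latitude φ spans R cos φ, so Δλ = ΔE / (R cos φ) = -304.0 / (6370000 × 0.877590) = -5.4380e-05 rad = -11.217″.

Δλ = -11.2″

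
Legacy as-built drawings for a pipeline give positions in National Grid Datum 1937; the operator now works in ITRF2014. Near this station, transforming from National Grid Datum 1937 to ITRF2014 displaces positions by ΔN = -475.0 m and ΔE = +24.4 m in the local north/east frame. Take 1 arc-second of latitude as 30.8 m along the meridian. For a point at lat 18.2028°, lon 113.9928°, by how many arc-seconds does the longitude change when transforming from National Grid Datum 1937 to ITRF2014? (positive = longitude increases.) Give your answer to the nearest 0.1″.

Δλ = 0.8″

At latitude 18.2028°, cos φ = 0.949957.
1″ of longitude at this latitude = 30.80 × cos φ = 29.2587 m, so Δλ = 24.4 / 29.2587 = 0.834″.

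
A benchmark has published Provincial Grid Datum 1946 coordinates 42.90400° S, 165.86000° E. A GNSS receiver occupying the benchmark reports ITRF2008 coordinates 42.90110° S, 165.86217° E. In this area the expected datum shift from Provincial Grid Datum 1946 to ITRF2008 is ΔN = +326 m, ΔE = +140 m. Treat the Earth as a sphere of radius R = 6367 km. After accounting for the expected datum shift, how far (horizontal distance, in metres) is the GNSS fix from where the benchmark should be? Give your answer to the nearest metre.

Observed coordinate differences: Δφ = +0.00290°, Δλ = +0.00217°.
Converting to metres (1° lat = 111125 m, cos φ = 0.732495): observed ΔN = 322.3 m, observed ΔE = 176.6 m.
Subtracting the expected shift leaves a residual of 322.3 − (326) = -3.7 m north and 176.6 − (140) = 36.6 m east.
Residual distance = √((-3.7)² + 36.6²) = 36.8 m.

37 m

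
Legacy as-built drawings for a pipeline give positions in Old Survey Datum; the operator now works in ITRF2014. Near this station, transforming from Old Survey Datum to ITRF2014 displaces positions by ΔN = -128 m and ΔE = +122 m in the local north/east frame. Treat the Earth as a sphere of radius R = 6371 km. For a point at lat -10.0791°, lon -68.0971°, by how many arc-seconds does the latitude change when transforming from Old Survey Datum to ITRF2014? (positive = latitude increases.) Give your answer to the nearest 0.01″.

On a sphere of radius R, 1 rad of latitude = R, so Δφ = ΔN / R = -128.0 / 6371000 = -2.0091e-05 rad = -4.144″.

Δφ = -4.14″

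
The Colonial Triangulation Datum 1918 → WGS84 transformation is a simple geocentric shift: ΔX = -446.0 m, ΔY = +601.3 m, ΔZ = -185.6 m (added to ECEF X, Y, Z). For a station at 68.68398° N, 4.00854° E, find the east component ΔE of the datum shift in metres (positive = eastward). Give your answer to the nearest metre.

ΔE = 631 m

The local east axis at (φ, λ) is (−sin λ, cos λ, 0), so ΔE = −sin(4.00854°)·(-446.0) + cos(4.00854°)·601.3 = 631.01 m.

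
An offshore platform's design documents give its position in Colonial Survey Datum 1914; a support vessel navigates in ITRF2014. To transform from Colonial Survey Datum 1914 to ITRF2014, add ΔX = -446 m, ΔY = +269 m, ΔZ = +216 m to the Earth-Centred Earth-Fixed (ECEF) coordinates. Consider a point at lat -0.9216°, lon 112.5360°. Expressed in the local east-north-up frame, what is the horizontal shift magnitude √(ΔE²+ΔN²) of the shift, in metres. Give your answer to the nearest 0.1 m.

380.8 m

The local east axis at (φ, λ) is (−sin λ, cos λ, 0), so ΔE = −sin(112.5360°)·(-446) + cos(112.5360°)·269 = 308.84 m.
The local north axis is (−sin φ cos λ, −sin φ sin λ, cos φ), giving ΔN = 2.749 + 3.996 + 215.972 = 222.72 m.
Horizontal magnitude = √(ΔE² + ΔN²) = √(308.84² + 222.72²) = 380.77 m.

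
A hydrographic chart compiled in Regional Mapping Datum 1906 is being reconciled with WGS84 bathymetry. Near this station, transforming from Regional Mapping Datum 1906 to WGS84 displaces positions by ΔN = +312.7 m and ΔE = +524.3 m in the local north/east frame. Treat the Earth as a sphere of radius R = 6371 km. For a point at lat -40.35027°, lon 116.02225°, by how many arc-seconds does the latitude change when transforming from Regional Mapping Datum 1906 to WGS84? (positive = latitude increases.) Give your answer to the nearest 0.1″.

On a sphere of radius R, 1 rad of latitude = R, so Δφ = ΔN / R = 312.7 / 6371000 = 4.9082e-05 rad = 10.124″.

Δφ = 10.1″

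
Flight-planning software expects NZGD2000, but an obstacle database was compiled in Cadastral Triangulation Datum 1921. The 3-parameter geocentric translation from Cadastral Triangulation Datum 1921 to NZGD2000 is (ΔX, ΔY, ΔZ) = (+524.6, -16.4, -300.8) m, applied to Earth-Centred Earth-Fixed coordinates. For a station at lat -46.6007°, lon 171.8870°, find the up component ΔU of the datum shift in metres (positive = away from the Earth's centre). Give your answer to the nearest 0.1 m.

At φ = -46.6007°, λ = 171.8870°: sin φ = -0.726583, cos φ = 0.687079, sin λ = 0.141126, cos λ = -0.989992.
ΔU = cos φ cos λ·ΔX + cos φ sin λ·ΔY + sin φ·ΔZ = (0.687079)(-0.989992)(524.6) + (0.687079)(0.141126)(-16.4) + (-0.726583)(-300.8) = -139.87 m.

ΔU = -139.9 m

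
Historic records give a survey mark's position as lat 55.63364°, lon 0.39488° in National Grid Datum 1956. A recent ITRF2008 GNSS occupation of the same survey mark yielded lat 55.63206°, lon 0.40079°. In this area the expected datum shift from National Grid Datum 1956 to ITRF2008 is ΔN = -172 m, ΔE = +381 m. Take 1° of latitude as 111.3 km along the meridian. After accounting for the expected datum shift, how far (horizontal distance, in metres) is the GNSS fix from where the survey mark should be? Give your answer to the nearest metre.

Observed coordinate differences: Δφ = -0.00158°, Δλ = +0.00591°.
Converting to metres (1° lat = 111300 m, cos φ = 0.564482): observed ΔN = -175.9 m, observed ΔE = 371.3 m.
Subtracting the expected shift leaves a residual of -175.9 − (-172) = -3.9 m north and 371.3 − (381) = -9.7 m east.
Residual distance = √((-3.9)² + (-9.7)²) = 10.4 m.

10 m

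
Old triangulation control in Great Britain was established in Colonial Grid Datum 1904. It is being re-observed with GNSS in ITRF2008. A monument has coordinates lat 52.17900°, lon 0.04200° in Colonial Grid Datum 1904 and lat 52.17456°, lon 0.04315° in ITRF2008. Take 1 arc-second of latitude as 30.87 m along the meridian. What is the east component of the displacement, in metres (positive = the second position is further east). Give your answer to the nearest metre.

ΔE = 78 m

Δφ = 52.17456° − 52.17900° = -0.00444°; Δλ = 0.04315° − 0.04200° = +0.00115°.
1° of latitude = 3600 × 30.87 = 111132 m.
ΔN = Δφ × 111132 = -493.4 m; ΔE = Δλ × 111132 × cos(52.17900°) = +0.00115 × 111132 × 0.613197 = 78.4 m.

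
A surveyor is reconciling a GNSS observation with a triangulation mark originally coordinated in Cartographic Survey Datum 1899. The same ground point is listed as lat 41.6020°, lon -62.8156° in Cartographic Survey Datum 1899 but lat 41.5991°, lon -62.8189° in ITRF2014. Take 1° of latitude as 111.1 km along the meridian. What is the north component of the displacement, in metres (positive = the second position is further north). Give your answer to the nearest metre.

Δφ = 41.5991° − 41.6020° = -0.0029°; Δλ = -62.8189° − -62.8156° = -0.0033°.
ΔN = Δφ × 111100 = -322.2 m; ΔE = Δλ × 111100 × cos(41.6020°) = -0.0033 × 111100 × 0.747775 = -274.2 m.

ΔN = -322 m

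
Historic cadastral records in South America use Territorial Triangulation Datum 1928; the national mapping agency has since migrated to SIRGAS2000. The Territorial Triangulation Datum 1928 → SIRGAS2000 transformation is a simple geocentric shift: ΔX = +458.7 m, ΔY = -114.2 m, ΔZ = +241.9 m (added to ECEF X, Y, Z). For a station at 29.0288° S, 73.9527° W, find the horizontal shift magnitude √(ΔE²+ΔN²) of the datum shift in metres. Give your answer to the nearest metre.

At φ = -29.0288°, λ = -73.9527°: sin φ = -0.485249, cos φ = 0.874376, sin λ = -0.961034, cos λ = 0.276431.
ΔE = −sin λ·ΔX + cos λ·ΔY = −(-0.961034)·(458.7) + (0.276431)·(-114.2) = 409.26 m.
ΔN = −sin φ cos λ·ΔX − sin φ sin λ·ΔY + cos φ·ΔZ = −(-0.485249)(0.276431)(458.7) − (-0.485249)(-0.961034)(-114.2) + (0.874376)(241.9) = 326.30 m.
Horizontal magnitude = √(ΔE² + ΔN²) = √(409.26² + 326.30²) = 523.41 m.

523 m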